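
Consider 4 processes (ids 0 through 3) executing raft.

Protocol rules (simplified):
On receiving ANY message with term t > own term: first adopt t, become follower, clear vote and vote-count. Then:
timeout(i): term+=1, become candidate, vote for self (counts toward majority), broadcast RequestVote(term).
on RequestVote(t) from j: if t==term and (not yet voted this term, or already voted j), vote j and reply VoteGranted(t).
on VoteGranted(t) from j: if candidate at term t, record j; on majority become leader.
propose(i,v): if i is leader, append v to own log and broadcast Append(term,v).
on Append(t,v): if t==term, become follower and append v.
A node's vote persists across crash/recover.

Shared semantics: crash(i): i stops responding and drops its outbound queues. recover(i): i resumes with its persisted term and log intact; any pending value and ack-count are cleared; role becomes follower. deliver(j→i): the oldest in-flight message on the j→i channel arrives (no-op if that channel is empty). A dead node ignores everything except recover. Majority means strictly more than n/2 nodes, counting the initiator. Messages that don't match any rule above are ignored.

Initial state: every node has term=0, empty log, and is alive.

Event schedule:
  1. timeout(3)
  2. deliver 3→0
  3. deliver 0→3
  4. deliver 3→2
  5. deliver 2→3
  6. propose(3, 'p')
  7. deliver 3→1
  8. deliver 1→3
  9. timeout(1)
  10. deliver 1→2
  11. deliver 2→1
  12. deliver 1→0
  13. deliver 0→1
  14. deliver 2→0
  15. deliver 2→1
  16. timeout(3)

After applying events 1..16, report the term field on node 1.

2

1. timeout(3):  <3:cand t1 ->
2. deliver 3→0:  <0:foll t1 ->
3. deliver 0→3:  nop
4. deliver 3→2:  <2:foll t1 ->
5. deliver 2→3:  <3:lead t1 ->
6. propose(3,'p'):  <3:lead t1 p>
7. deliver 3→1:  <1:foll t1 ->
8. deliver 1→3:  nop
9. timeout(1):  <1:cand t2 ->
10. deliver 1→2:  <2:foll t2 ->
11. deliver 2→1:  nop
12. deliver 1→0:  <0:foll t2 ->
13. deliver 0→1:  <1:lead t2 ->
14. deliver 2→0:  nop
15. deliver 2→1:  nop
16. timeout(3):  <3:cand t2 p>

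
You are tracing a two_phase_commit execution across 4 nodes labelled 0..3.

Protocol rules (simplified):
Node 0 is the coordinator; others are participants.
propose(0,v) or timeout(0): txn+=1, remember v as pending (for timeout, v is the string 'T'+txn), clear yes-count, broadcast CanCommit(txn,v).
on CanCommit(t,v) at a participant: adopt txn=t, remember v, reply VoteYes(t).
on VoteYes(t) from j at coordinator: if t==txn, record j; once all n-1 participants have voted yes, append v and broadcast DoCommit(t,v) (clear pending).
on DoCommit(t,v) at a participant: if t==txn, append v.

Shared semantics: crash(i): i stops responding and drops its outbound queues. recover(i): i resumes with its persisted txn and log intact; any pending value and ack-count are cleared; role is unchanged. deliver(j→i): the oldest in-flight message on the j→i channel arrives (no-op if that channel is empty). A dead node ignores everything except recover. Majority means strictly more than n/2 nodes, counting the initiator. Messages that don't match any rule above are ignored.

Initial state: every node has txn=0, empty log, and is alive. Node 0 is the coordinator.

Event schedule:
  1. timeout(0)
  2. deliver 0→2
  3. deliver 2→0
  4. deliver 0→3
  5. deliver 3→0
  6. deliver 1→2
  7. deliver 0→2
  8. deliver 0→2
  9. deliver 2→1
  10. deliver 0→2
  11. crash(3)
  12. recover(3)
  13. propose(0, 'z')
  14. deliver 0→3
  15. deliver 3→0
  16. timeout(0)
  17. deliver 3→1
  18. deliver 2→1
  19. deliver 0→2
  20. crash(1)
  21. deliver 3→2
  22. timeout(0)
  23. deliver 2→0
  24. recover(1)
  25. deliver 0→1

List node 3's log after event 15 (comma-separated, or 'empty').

[1] timeout(0) → N0(coor t1 [-])
[2] deliver 0→2 → N2(part t1 [-])
[3] deliver 2→0 → ∅
[4] deliver 0→3 → N3(part t1 [-])
[5] deliver 3→0 → ∅
[6] deliver 1→2 → ∅
[7] deliver 0→2 → ∅
[8] deliver 0→2 → ∅
[9] deliver 2→1 → ∅
[10] deliver 0→2 → ∅
[11] crash(3) → N3(✗part t1 [-])
[12] recover(3) → N3(part t1 [-])
[13] propose(0,'z') → N0(coor t2 [-])
[14] deliver 0→3 → N3(part t2 [-])
[15] deliver 3→0 → ∅

empty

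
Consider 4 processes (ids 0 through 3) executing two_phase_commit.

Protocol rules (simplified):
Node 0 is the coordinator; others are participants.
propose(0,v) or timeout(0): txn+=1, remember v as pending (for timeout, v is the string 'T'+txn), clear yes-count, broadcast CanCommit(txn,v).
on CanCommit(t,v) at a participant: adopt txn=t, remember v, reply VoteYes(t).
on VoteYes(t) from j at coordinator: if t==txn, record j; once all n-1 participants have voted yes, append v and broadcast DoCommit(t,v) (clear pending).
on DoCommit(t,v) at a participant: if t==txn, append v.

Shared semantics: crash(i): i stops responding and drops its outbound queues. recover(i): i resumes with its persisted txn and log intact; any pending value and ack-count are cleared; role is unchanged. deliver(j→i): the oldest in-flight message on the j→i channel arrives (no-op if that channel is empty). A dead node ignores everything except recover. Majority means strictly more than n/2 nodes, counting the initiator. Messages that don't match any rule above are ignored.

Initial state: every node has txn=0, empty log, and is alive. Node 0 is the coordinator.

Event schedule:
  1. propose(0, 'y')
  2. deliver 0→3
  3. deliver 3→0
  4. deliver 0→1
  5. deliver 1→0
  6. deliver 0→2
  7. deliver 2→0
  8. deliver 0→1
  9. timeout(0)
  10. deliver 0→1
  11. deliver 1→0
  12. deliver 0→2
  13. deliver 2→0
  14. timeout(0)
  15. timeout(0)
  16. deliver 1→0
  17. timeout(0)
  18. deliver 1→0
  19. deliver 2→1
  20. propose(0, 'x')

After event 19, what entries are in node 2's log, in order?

y

step 1 propose(0,'y'): 0={coor,t=1,log=-}
step 2 deliver 0→3: 3={part,t=1,log=-}
step 3 deliver 3→0: —
step 4 deliver 0→1: 1={part,t=1,log=-}
step 5 deliver 1→0: —
step 6 deliver 0→2: 2={part,t=1,log=-}
step 7 deliver 2→0: 0={coor,t=1,log=y}
step 8 deliver 0→1: 1={part,t=1,log=y}
step 9 timeout(0): 0={coor,t=2,log=y}
step 10 deliver 0→1: 1={part,t=2,log=y}
step 11 deliver 1→0: —
step 12 deliver 0→2: 2={part,t=1,log=y}
step 13 deliver 2→0: —
step 14 timeout(0): 0={coor,t=3,log=y}
step 15 timeout(0): 0={coor,t=4,log=y}
step 16 deliver 1→0: —
step 17 timeout(0): 0={coor,t=5,log=y}
step 18 deliver 1→0: —
step 19 deliver 2→1: —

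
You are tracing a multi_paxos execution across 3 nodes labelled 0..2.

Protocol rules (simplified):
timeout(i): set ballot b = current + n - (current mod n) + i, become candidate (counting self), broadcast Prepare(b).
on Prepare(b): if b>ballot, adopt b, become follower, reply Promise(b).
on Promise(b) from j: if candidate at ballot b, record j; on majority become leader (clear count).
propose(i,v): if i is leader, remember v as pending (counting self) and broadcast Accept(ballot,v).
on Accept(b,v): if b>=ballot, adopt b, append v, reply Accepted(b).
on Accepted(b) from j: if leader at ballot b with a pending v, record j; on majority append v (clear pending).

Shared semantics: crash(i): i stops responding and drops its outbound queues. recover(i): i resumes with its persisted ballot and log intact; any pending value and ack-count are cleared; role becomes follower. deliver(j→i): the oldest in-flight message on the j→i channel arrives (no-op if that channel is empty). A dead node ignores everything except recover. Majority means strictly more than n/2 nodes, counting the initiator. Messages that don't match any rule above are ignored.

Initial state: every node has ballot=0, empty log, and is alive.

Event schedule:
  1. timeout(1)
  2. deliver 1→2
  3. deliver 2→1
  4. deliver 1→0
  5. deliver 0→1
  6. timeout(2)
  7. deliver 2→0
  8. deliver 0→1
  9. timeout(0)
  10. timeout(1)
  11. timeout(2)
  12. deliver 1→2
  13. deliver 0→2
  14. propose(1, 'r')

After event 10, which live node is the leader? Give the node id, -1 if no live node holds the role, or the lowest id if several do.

-1

e1 timeout(1): 1[cand,b=4,-]
e2 deliver 1→2: 2[foll,b=4,-]
e3 deliver 2→1: 1[lead,b=4,-]
e4 deliver 1→0: 0[foll,b=4,-]
e5 deliver 0→1: ·
e6 timeout(2): 2[cand,b=8,-]
e7 deliver 2→0: 0[foll,b=8,-]
e8 deliver 0→1: ·
e9 timeout(0): 0[cand,b=9,-]
e10 timeout(1): 1[cand,b=7,-]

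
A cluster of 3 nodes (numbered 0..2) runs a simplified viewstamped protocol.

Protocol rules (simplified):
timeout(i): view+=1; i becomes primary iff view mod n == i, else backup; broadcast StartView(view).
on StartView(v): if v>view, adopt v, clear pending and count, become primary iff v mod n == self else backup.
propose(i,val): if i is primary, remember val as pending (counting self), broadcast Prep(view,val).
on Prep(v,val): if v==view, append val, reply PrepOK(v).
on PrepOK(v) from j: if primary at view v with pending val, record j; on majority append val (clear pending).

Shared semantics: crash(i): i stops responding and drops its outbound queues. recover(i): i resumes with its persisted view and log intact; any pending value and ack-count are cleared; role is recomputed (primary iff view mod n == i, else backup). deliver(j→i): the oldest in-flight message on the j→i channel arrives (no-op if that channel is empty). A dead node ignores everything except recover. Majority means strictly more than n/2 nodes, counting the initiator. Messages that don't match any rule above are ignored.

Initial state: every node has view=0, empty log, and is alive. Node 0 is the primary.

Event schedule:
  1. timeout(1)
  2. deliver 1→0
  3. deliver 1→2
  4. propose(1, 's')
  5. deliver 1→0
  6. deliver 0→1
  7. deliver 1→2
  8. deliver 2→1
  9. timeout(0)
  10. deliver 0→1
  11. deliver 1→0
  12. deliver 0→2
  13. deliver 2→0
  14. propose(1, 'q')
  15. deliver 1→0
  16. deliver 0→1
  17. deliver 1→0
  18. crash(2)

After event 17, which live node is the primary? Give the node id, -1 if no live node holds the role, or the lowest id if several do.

1. timeout(1):  <1:prim v1 ->
2. deliver 1→0:  <0:back v1 ->
3. deliver 1→2:  <2:back v1 ->
4. propose(1,'s'):  nop
5. deliver 1→0:  <0:back v1 s>
6. deliver 0→1:  <1:prim v1 s>
7. deliver 1→2:  <2:back v1 s>
8. deliver 2→1:  nop
9. timeout(0):  <0:back v2 s>
10. deliver 0→1:  <1:back v2 s>
11. deliver 1→0:  nop
12. deliver 0→2:  <2:prim v2 s>
13. deliver 2→0:  nop
14. propose(1,'q'):  nop
15. deliver 1→0:  nop
16. deliver 0→1:  nop
17. deliver 1→0:  nop

2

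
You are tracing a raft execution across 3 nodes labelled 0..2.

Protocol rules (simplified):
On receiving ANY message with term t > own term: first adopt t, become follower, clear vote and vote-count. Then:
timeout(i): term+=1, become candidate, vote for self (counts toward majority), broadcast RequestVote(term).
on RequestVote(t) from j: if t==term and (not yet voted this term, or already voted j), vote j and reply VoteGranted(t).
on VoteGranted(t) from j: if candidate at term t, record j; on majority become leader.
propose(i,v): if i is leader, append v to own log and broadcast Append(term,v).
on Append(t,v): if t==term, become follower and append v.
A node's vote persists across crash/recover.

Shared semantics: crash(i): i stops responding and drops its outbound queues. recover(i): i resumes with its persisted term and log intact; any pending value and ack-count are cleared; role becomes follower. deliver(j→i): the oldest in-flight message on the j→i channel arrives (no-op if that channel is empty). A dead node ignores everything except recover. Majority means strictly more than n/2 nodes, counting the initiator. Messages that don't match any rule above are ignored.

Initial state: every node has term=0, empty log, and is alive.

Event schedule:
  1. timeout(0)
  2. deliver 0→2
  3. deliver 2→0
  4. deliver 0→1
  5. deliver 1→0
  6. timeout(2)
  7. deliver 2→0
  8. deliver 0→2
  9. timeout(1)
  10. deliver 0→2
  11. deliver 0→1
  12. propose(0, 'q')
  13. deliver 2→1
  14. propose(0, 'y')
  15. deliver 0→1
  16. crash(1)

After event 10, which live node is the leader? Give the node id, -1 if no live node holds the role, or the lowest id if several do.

after 1 — timeout(0): n0:cand/t1/[-]
after 2 — deliver 0→2: n2:foll/t1/[-]
after 3 — deliver 2→0: n0:lead/t1/[-]
after 4 — deliver 0→1: n1:foll/t1/[-]
after 5 — deliver 1→0: ·
after 6 — timeout(2): n2:cand/t2/[-]
after 7 — deliver 2→0: n0:foll/t2/[-]
after 8 — deliver 0→2: n2:lead/t2/[-]
after 9 — timeout(1): n1:cand/t2/[-]
after 10 — deliver 0→2: ·

2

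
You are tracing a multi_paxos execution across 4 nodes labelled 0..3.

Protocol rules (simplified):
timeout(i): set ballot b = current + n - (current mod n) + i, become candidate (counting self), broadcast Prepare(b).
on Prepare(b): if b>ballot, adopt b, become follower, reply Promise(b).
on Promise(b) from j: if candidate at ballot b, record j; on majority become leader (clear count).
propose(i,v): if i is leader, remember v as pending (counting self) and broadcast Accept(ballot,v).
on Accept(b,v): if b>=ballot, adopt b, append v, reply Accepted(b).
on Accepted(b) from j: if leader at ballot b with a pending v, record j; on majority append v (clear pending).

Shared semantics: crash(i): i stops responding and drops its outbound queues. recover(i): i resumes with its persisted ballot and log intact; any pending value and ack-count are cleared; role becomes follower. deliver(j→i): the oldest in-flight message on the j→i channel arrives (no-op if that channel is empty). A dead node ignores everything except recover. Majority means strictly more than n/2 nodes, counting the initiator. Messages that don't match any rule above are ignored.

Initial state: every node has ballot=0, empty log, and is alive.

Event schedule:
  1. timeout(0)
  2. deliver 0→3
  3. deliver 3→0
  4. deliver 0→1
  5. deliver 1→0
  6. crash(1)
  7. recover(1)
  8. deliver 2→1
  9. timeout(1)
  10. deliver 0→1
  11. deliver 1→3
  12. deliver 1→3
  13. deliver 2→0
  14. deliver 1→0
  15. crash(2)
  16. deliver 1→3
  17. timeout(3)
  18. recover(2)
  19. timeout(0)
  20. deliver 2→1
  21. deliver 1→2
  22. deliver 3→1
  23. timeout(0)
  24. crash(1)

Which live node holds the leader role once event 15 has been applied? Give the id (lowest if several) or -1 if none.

-1

1. timeout(0):  <0:cand b4 ->
2. deliver 0→3:  <3:foll b4 ->
3. deliver 3→0:  nop
4. deliver 0→1:  <1:foll b4 ->
5. deliver 1→0:  <0:lead b4 ->
6. crash(1):  <1:✗foll b4 ->
7. recover(1):  <1:foll b4 ->
8. deliver 2→1:  nop
9. timeout(1):  <1:cand b9 ->
10. deliver 0→1:  nop
11. deliver 1→3:  <3:foll b9 ->
12. deliver 1→3:  nop
13. deliver 2→0:  nop
14. deliver 1→0:  <0:foll b9 ->
15. crash(2):  <2:✗foll b0 ->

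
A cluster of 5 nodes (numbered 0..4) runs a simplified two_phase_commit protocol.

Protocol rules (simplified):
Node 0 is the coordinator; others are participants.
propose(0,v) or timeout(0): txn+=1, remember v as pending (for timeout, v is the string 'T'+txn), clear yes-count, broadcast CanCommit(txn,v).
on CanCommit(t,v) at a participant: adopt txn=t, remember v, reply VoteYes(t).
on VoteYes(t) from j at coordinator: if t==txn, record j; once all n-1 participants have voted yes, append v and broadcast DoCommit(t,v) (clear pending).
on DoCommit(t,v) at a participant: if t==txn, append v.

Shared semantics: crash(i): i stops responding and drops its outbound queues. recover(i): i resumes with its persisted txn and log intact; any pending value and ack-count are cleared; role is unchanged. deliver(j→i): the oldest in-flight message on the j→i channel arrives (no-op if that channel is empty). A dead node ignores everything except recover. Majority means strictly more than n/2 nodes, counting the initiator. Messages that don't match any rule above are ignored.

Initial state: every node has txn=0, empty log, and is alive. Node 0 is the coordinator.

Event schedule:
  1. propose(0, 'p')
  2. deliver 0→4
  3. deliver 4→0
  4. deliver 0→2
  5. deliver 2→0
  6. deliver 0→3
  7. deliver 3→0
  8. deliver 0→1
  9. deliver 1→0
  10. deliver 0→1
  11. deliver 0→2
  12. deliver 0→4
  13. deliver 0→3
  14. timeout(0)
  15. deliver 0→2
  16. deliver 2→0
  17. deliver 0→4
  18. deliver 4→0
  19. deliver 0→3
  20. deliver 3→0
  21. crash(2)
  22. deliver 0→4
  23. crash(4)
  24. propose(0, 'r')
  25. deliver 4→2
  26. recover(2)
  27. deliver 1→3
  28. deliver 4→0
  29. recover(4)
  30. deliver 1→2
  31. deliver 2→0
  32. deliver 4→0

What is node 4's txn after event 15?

1

e1 propose(0,'p'): 0[coor,t=1,-]
e2 deliver 0→4: 4[part,t=1,-]
e3 deliver 4→0: ·
e4 deliver 0→2: 2[part,t=1,-]
e5 deliver 2→0: ·
e6 deliver 0→3: 3[part,t=1,-]
e7 deliver 3→0: ·
e8 deliver 0→1: 1[part,t=1,-]
e9 deliver 1→0: 0[coor,t=1,p]
e10 deliver 0→1: 1[part,t=1,p]
e11 deliver 0→2: 2[part,t=1,p]
e12 deliver 0→4: 4[part,t=1,p]
e13 deliver 0→3: 3[part,t=1,p]
e14 timeout(0): 0[coor,t=2,p]
e15 deliver 0→2: 2[part,t=2,p]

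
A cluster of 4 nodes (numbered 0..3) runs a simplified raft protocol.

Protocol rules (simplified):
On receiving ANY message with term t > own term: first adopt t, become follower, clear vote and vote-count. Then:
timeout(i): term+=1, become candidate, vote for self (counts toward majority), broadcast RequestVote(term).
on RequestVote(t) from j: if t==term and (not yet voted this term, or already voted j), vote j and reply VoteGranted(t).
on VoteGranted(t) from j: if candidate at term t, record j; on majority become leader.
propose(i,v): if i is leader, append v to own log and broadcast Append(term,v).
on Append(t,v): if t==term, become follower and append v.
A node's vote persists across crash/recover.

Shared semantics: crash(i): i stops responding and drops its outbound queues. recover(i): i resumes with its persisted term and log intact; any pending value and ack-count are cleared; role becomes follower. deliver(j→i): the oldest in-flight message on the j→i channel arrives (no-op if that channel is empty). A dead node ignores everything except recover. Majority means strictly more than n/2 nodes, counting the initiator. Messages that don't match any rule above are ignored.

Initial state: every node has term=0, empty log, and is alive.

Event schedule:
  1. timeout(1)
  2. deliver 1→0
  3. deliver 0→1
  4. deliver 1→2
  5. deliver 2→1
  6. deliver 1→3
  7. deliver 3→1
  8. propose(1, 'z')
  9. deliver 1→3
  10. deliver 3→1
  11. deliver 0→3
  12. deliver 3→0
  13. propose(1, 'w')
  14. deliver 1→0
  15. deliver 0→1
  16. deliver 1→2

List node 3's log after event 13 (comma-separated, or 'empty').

[1] timeout(1) → N1(cand t1 [-])
[2] deliver 1→0 → N0(foll t1 [-])
[3] deliver 0→1 → ∅
[4] deliver 1→2 → N2(foll t1 [-])
[5] deliver 2→1 → N1(lead t1 [-])
[6] deliver 1→3 → N3(foll t1 [-])
[7] deliver 3→1 → ∅
[8] propose(1,'z') → N1(lead t1 [z])
[9] deliver 1→3 → N3(foll t1 [z])
[10] deliver 3→1 → ∅
[11] deliver 0→3 → ∅
[12] deliver 3→0 → ∅
[13] propose(1,'w') → N1(lead t1 [z,w])

z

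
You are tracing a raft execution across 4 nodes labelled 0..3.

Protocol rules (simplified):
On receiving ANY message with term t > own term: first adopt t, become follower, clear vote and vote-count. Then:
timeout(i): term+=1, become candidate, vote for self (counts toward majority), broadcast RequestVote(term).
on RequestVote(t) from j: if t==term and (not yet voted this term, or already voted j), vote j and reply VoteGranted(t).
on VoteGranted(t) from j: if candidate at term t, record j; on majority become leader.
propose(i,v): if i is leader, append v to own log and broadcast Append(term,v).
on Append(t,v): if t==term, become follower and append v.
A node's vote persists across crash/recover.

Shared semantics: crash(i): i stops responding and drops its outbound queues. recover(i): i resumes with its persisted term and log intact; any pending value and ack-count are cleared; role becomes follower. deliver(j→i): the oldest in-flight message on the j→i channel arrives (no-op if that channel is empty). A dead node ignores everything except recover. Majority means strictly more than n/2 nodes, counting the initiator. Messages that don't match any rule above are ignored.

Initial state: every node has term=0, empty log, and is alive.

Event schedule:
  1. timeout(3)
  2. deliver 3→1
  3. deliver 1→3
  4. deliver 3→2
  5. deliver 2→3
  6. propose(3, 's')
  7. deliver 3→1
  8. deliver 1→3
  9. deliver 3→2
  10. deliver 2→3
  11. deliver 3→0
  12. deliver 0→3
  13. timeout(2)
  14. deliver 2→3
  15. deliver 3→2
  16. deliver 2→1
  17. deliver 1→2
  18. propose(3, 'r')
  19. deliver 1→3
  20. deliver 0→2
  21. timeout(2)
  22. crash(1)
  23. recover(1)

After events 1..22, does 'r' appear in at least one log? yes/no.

step 1 timeout(3): 3={cand,t=1,log=-}
step 2 deliver 3→1: 1={foll,t=1,log=-}
step 3 deliver 1→3: —
step 4 deliver 3→2: 2={foll,t=1,log=-}
step 5 deliver 2→3: 3={lead,t=1,log=-}
step 6 propose(3,'s'): 3={lead,t=1,log=s}
step 7 deliver 3→1: 1={foll,t=1,log=s}
step 8 deliver 1→3: —
step 9 deliver 3→2: 2={foll,t=1,log=s}
step 10 deliver 2→3: —
step 11 deliver 3→0: 0={foll,t=1,log=-}
step 12 deliver 0→3: —
step 13 timeout(2): 2={cand,t=2,log=s}
step 14 deliver 2→3: 3={foll,t=2,log=s}
step 15 deliver 3→2: —
step 16 deliver 2→1: 1={foll,t=2,log=s}
step 17 deliver 1→2: 2={lead,t=2,log=s}
step 18 propose(3,'r'): —
step 19 deliver 1→3: —
step 20 deliver 0→2: —
step 21 timeout(2): 2={cand,t=3,log=s}
step 22 crash(1): 1={✗foll,t=2,log=s}

no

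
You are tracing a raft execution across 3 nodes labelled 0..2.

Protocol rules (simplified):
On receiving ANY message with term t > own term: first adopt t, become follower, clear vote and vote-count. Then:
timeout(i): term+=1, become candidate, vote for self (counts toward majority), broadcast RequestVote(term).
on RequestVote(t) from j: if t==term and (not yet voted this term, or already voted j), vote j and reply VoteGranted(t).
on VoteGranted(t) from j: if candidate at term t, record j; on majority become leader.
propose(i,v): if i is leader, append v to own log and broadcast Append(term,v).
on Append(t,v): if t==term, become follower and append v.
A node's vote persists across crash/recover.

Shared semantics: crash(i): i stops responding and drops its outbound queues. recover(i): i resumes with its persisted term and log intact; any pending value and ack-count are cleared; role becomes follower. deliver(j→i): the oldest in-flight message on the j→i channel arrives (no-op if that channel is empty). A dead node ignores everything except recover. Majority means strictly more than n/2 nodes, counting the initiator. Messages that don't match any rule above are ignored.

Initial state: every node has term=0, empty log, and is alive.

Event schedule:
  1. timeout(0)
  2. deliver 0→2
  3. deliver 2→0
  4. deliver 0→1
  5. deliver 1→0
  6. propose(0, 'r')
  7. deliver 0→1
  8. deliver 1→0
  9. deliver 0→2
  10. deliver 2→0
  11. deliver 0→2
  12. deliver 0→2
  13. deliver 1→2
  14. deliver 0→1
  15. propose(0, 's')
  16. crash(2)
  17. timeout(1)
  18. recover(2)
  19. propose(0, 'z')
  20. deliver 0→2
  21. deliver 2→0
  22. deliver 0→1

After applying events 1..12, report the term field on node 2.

after 1 — timeout(0): n0:cand/t1/[-]
after 2 — deliver 0→2: n2:foll/t1/[-]
after 3 — deliver 2→0: n0:lead/t1/[-]
after 4 — deliver 0→1: n1:foll/t1/[-]
after 5 — deliver 1→0: ·
after 6 — propose(0,'r'): n0:lead/t1/[r]
after 7 — deliver 0→1: n1:foll/t1/[r]
after 8 — deliver 1→0: ·
after 9 — deliver 0→2: n2:foll/t1/[r]
after 10 — deliver 2→0: ·
after 11 — deliver 0→2: ·
after 12 — deliver 0→2: ·

1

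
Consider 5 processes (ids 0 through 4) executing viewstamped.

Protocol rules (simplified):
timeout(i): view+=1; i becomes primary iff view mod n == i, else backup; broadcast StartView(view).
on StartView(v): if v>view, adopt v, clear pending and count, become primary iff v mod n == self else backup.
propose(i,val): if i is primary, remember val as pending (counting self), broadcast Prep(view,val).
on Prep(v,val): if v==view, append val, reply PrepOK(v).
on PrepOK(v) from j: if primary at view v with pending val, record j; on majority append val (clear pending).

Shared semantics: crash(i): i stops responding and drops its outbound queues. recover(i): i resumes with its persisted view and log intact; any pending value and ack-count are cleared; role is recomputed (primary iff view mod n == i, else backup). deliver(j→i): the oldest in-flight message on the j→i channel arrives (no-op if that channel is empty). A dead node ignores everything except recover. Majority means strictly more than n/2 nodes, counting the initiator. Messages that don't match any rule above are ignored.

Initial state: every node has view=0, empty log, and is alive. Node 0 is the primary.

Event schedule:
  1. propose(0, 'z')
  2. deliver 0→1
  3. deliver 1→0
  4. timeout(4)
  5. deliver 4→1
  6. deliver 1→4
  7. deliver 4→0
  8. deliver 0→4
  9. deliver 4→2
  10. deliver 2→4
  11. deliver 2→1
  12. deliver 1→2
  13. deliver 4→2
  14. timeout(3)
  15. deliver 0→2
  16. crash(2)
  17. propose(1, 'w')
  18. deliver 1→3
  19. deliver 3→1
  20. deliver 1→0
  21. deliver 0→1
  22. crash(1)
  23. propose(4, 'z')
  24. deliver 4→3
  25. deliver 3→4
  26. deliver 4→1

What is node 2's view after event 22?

after 1 — propose(0,'z'): ·
after 2 — deliver 0→1: n1:back/v0/[z]
after 3 — deliver 1→0: ·
after 4 — timeout(4): n4:back/v1/[-]
after 5 — deliver 4→1: n1:prim/v1/[z]
after 6 — deliver 1→4: ·
after 7 — deliver 4→0: n0:back/v1/[-]
after 8 — deliver 0→4: ·
after 9 — deliver 4→2: n2:back/v1/[-]
after 10 — deliver 2→4: ·
after 11 — deliver 2→1: ·
after 12 — deliver 1→2: ·
after 13 — deliver 4→2: ·
after 14 — timeout(3): n3:back/v1/[-]
after 15 — deliver 0→2: ·
after 16 — crash(2): n2:✗back/v1/[-]
after 17 — propose(1,'w'): ·
after 18 — deliver 1→3: n3:back/v1/[w]
after 19 — deliver 3→1: ·
after 20 — deliver 1→0: n0:back/v1/[w]
after 21 — deliver 0→1: ·
after 22 — crash(1): n1:✗prim/v1/[z]

1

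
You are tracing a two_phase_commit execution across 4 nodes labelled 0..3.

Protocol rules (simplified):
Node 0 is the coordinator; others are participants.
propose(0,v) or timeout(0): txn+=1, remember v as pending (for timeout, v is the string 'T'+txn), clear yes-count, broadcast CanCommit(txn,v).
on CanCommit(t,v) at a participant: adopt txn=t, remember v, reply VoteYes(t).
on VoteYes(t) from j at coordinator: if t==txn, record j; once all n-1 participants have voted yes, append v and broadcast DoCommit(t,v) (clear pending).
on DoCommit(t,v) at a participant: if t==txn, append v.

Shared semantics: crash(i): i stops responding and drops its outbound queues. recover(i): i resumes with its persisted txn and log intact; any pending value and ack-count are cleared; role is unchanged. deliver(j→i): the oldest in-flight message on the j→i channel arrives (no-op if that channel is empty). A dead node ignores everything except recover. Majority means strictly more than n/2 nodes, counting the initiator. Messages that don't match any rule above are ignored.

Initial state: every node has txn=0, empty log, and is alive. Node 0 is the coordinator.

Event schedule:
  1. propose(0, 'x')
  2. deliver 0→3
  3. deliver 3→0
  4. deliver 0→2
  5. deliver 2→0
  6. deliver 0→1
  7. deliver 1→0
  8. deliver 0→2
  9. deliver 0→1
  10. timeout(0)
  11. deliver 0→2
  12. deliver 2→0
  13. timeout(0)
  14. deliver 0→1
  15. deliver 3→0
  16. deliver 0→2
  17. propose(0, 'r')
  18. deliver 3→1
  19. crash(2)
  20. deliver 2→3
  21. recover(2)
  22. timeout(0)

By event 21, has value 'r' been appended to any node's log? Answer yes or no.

no

step 1 propose(0,'x'): 0={coor,t=1,log=-}
step 2 deliver 0→3: 3={part,t=1,log=-}
step 3 deliver 3→0: —
step 4 deliver 0→2: 2={part,t=1,log=-}
step 5 deliver 2→0: —
step 6 deliver 0→1: 1={part,t=1,log=-}
step 7 deliver 1→0: 0={coor,t=1,log=x}
step 8 deliver 0→2: 2={part,t=1,log=x}
step 9 deliver 0→1: 1={part,t=1,log=x}
step 10 timeout(0): 0={coor,t=2,log=x}
step 11 deliver 0→2: 2={part,t=2,log=x}
step 12 deliver 2→0: —
step 13 timeout(0): 0={coor,t=3,log=x}
step 14 deliver 0→1: 1={part,t=2,log=x}
step 15 deliver 3→0: —
step 16 deliver 0→2: 2={part,t=3,log=x}
step 17 propose(0,'r'): 0={coor,t=4,log=x}
step 18 deliver 3→1: —
step 19 crash(2): 2={✗part,t=3,log=x}
step 20 deliver 2→3: —
step 21 recover(2): 2={part,t=3,log=x}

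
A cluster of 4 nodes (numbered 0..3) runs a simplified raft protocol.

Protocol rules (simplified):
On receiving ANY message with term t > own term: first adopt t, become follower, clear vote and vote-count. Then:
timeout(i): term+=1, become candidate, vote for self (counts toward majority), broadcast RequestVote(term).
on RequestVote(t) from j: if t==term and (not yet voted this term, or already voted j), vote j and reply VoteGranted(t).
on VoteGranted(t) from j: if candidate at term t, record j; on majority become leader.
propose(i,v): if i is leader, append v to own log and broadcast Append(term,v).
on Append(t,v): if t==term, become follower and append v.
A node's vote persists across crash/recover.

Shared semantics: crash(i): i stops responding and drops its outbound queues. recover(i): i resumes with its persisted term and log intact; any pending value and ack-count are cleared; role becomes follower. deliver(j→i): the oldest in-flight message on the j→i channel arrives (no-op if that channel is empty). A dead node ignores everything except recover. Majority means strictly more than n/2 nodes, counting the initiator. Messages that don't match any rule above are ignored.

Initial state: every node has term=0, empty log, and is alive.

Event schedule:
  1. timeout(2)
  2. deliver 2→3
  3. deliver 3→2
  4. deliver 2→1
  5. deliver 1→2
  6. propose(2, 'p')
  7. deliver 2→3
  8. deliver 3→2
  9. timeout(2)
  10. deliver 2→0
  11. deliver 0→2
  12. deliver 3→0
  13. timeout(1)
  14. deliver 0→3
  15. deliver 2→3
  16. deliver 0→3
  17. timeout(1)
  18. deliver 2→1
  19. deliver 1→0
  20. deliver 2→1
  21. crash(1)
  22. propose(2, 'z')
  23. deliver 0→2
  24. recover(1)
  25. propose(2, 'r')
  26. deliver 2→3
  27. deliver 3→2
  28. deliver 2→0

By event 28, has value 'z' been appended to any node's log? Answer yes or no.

[1] timeout(2) → N2(cand t1 [-])
[2] deliver 2→3 → N3(foll t1 [-])
[3] deliver 3→2 → ∅
[4] deliver 2→1 → N1(foll t1 [-])
[5] deliver 1→2 → N2(lead t1 [-])
[6] propose(2,'p') → N2(lead t1 [p])
[7] deliver 2→3 → N3(foll t1 [p])
[8] deliver 3→2 → ∅
[9] timeout(2) → N2(cand t2 [p])
[10] deliver 2→0 → N0(foll t1 [-])
[11] deliver 0→2 → ∅
[12] deliver 3→0 → ∅
[13] timeout(1) → N1(cand t2 [-])
[14] deliver 0→3 → ∅
[15] deliver 2→3 → N3(foll t2 [p])
[16] deliver 0→3 → ∅
[17] timeout(1) → N1(cand t3 [-])
[18] deliver 2→1 → ∅
[19] deliver 1→0 → N0(foll t2 [-])
[20] deliver 2→1 → ∅
[21] crash(1) → N1(✗cand t3 [-])
[22] propose(2,'z') → ∅
[23] deliver 0→2 → ∅
[24] recover(1) → N1(foll t3 [-])
[25] propose(2,'r') → ∅
[26] deliver 2→3 → ∅
[27] deliver 3→2 → ∅
[28] deliver 2→0 → ∅

no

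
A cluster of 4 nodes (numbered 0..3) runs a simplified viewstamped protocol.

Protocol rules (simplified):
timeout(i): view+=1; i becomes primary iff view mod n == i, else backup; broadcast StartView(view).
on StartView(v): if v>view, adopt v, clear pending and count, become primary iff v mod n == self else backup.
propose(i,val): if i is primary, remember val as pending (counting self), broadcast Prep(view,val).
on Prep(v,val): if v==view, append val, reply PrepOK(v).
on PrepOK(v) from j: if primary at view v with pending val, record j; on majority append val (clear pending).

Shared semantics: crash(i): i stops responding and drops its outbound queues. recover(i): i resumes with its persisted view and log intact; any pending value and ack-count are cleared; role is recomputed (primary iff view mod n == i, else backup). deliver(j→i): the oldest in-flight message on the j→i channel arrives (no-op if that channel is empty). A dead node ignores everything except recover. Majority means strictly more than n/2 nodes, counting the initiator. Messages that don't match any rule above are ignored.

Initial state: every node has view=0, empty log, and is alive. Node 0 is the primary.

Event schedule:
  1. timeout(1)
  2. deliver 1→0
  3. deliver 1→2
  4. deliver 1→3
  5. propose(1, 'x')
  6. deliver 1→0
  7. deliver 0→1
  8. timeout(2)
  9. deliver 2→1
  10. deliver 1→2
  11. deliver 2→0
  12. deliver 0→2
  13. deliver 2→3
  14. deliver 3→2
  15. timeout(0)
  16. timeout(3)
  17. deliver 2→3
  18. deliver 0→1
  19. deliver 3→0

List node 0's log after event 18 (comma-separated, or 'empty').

x

after 1 — timeout(1): n1:prim/v1/[-]
after 2 — deliver 1→0: n0:back/v1/[-]
after 3 — deliver 1→2: n2:back/v1/[-]
after 4 — deliver 1→3: n3:back/v1/[-]
after 5 — propose(1,'x'): ·
after 6 — deliver 1→0: n0:back/v1/[x]
after 7 — deliver 0→1: ·
after 8 — timeout(2): n2:prim/v2/[-]
after 9 — deliver 2→1: n1:back/v2/[-]
after 10 — deliver 1→2: ·
after 11 — deliver 2→0: n0:back/v2/[x]
after 12 — deliver 0→2: ·
after 13 — deliver 2→3: n3:back/v2/[-]
after 14 — deliver 3→2: ·
after 15 — timeout(0): n0:back/v3/[x]
after 16 — timeout(3): n3:prim/v3/[-]
after 17 — deliver 2→3: ·
after 18 — deliver 0→1: n1:back/v3/[-]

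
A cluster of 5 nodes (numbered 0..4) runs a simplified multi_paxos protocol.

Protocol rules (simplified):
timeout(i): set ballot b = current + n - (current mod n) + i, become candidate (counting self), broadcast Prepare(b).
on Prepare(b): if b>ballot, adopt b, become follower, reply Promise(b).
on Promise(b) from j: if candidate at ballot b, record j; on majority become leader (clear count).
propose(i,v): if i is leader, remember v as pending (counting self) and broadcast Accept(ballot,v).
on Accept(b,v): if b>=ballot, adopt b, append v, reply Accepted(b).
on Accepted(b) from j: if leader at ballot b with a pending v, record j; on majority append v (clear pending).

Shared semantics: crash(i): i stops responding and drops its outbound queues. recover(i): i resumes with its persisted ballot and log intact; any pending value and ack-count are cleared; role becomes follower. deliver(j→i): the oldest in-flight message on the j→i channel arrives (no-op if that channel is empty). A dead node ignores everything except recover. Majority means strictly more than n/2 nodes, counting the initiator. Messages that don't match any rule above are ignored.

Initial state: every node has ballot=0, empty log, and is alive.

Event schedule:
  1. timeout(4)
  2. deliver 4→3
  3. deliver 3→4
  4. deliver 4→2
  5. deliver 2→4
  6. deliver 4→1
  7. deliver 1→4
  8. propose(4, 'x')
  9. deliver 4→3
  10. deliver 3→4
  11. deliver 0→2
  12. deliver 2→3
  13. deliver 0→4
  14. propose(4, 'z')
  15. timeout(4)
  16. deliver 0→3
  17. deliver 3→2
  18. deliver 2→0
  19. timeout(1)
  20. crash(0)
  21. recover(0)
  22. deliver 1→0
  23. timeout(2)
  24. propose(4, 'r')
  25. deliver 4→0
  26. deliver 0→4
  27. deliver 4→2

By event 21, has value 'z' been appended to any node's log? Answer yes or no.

no

after 1 — timeout(4): n4:cand/b9/[-]
after 2 — deliver 4→3: n3:foll/b9/[-]
after 3 — deliver 3→4: ·
after 4 — deliver 4→2: n2:foll/b9/[-]
after 5 — deliver 2→4: n4:lead/b9/[-]
after 6 — deliver 4→1: n1:foll/b9/[-]
after 7 — deliver 1→4: ·
after 8 — propose(4,'x'): ·
after 9 — deliver 4→3: n3:foll/b9/[x]
after 10 — deliver 3→4: ·
after 11 — deliver 0→2: ·
after 12 — deliver 2→3: ·
after 13 — deliver 0→4: ·
after 14 — propose(4,'z'): ·
after 15 — timeout(4): n4:cand/b14/[-]
after 16 — deliver 0→3: ·
after 17 — deliver 3→2: ·
after 18 — deliver 2→0: ·
after 19 — timeout(1): n1:cand/b11/[-]
after 20 — crash(0): n0:✗foll/b0/[-]
after 21 — recover(0): n0:foll/b0/[-]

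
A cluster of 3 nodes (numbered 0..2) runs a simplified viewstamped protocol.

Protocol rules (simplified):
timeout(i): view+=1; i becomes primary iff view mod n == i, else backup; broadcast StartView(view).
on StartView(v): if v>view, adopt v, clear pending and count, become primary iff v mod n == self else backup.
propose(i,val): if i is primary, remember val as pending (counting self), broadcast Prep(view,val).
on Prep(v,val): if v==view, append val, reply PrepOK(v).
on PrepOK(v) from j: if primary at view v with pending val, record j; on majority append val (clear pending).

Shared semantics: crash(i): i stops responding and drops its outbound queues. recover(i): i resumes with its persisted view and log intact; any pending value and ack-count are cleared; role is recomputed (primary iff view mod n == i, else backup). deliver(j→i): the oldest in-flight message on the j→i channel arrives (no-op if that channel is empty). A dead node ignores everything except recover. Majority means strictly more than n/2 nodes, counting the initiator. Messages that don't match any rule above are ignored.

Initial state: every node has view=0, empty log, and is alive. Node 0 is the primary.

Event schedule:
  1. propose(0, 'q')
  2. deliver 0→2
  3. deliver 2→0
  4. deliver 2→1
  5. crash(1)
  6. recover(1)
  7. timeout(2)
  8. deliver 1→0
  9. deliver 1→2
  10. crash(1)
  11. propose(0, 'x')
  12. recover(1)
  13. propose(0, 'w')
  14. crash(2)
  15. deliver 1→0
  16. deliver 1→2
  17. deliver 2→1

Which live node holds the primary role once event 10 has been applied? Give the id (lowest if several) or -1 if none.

after 1 — propose(0,'q'): ·
after 2 — deliver 0→2: n2:back/v0/[q]
after 3 — deliver 2→0: n0:prim/v0/[q]
after 4 — deliver 2→1: ·
after 5 — crash(1): n1:✗back/v0/[-]
after 6 — recover(1): n1:back/v0/[-]
after 7 — timeout(2): n2:back/v1/[q]
after 8 — deliver 1→0: ·
after 9 — deliver 1→2: ·
after 10 — crash(1): n1:✗back/v0/[-]

0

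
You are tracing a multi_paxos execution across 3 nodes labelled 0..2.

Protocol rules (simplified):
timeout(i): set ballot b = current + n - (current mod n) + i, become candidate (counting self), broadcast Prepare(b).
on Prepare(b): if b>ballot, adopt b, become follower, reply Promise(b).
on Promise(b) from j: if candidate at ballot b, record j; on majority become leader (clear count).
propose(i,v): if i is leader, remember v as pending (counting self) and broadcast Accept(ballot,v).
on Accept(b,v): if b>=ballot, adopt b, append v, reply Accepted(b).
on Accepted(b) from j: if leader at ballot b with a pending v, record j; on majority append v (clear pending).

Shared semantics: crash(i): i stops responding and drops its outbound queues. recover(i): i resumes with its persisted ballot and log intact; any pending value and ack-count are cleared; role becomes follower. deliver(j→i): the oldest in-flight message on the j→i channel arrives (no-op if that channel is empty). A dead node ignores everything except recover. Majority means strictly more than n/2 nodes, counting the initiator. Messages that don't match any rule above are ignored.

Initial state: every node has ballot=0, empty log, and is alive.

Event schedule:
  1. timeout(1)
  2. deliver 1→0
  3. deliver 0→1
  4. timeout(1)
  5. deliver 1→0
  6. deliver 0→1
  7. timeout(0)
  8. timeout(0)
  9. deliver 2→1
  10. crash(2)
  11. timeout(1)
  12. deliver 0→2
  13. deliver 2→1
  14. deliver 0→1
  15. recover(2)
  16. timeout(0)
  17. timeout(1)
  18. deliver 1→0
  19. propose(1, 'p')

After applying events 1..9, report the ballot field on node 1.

7

e1 timeout(1): 1[cand,b=4,-]
e2 deliver 1→0: 0[foll,b=4,-]
e3 deliver 0→1: 1[lead,b=4,-]
e4 timeout(1): 1[cand,b=7,-]
e5 deliver 1→0: 0[foll,b=7,-]
e6 deliver 0→1: 1[lead,b=7,-]
e7 timeout(0): 0[cand,b=9,-]
e8 timeout(0): 0[cand,b=12,-]
e9 deliver 2→1: ·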